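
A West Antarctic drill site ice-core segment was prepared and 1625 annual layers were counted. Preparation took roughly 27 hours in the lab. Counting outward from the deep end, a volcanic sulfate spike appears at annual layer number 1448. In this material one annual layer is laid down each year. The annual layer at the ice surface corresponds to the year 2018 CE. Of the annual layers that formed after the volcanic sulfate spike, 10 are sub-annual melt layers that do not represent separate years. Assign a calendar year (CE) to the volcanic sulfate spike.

1851 CE

Between annual layer 1448 and the ice surface there are 1625 − 1448 = 177 annual layers.
177 − 10 false = 167 true annual layers after the volcanic sulfate spike.
The annual layer at the ice surface is 2018 CE, so the volcanic sulfate spike dates to 2018 − 167 = 1851 CE.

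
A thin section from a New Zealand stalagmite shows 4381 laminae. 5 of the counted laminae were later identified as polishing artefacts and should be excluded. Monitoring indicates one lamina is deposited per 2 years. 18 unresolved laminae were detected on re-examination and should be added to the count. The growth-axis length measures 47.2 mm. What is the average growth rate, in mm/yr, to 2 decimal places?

0.01 mm/yr

Correcting the raw count gives 4381 − 5 + 18 = 4394 true laminae.
Multiplying by 2 years per lamina: 4394 × 2 = 8788 years.
47.2 mm over 8788 years gives 47.2 / 8788 ≈ 0.01 mm/yr.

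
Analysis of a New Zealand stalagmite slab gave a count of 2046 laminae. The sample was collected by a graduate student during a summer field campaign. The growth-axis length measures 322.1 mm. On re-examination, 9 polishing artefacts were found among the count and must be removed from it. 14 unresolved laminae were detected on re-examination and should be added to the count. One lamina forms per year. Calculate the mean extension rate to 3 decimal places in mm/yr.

0.157 mm/yr

Adjusted count: 2046 − 9 + 14 = 2051 laminae.
322.1 mm over 2051 years gives 322.1 / 2051 ≈ 0.157 mm/yr.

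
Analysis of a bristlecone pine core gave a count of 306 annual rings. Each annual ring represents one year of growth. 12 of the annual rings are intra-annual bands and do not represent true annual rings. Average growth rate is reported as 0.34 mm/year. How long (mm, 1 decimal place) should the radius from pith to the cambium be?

True annual ring count = 306 − 12 = 294.
294 years at 0.34 mm/year gives 0.34 × 294 = 100.0 mm.

100.0 mm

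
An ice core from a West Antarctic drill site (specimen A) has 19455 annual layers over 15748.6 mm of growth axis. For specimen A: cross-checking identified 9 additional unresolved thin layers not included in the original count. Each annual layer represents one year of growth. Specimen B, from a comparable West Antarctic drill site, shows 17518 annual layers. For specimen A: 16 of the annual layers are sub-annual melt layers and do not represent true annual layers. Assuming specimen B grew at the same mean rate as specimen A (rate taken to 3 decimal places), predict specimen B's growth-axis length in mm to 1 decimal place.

Specimen A: correcting the raw count gives 19455 − 16 + 9 = 19448 true annual layers.
A: 15748.6 mm over 19448 years gives 15748.6 / 19448 ≈ 0.810 mm/year.
Length of B = 0.810 × 17518 = 14189.6 mm.

14189.6 mm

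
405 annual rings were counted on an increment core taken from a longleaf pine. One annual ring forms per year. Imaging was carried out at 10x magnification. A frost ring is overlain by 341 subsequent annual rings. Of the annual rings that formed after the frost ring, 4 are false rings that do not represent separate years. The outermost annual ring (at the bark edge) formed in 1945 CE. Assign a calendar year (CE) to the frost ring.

1608 CE

341 annual rings post-date the frost ring.
Excluding 4 false annual rings: 341 − 4 = 337.
1945 − 337 = 1608 CE.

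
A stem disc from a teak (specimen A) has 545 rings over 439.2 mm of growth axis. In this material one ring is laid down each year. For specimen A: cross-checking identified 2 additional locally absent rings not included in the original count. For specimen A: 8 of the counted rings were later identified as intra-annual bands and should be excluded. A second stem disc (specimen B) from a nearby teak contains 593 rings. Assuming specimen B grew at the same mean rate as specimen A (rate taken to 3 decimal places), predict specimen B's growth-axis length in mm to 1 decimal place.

Specimen A: adjusted count: 545 − 8 + 2 = 539 rings.
A: Mean rate = 439.2 mm / 539 years ≈ 0.815 mm per year.
Length of B = 0.815 × 593 = 483.3 mm.

483.3 mm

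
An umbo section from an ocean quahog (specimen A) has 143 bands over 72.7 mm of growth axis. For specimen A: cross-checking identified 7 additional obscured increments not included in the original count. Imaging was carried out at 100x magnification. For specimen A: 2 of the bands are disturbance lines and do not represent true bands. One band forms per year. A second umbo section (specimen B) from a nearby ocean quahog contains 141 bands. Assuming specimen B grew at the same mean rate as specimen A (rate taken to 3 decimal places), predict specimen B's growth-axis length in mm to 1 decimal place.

69.2 mm

Specimen A: true band count = 143 − 2 + 7 = 148.
A: Extension rate ≈ 72.7 / 148 = 0.491 mm/year.
B's length ≈ 0.491 × 141 = 69.2 mm.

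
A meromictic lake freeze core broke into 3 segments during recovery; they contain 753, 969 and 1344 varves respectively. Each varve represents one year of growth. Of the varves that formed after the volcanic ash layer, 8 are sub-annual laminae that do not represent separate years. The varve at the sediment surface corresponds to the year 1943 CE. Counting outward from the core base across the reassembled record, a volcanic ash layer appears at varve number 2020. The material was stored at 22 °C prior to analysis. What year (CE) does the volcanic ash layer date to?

905 CE

Total varves = 753 + 969 + 1344 = 3066.
Between varve 2020 and the sediment surface there are 3066 − 2020 = 1046 varves.
Removing the 8 false varves leaves 1046 − 8 = 1038 true varves beyond the volcanic ash layer.
1943 − 1038 = 905 CE.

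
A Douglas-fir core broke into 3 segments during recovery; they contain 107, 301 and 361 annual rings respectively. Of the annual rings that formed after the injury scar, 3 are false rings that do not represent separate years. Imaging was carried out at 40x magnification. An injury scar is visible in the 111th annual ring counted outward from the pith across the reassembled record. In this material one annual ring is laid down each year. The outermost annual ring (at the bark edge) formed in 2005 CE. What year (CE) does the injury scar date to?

Total annual rings = 107 + 301 + 361 = 769.
The injury scar sits at annual ring 111 from the pith, so 769 − 111 = 658 annual rings formed after it.
658 − 3 false = 655 true annual rings after the injury scar.
Counting back 655 years from 2005 CE places the injury scar in 2005 − 655 = 1350 CE.

1350 CE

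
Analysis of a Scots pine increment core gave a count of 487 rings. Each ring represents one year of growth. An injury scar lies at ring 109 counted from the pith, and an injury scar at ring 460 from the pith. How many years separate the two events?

The two markers are separated by 460 − 109 = 351 rings.
That is 351 years at one ring per year.

351 yr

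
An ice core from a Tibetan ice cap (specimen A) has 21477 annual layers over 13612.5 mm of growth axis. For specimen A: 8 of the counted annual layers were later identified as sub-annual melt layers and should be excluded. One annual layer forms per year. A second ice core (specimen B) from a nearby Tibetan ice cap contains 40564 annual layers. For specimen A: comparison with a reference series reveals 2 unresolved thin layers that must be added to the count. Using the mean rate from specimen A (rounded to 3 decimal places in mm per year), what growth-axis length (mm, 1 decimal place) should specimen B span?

Specimen A: adjusted count: 21477 − 8 + 2 = 21471 annual layers.
A: Extension rate ≈ 13612.5 / 21471 = 0.634 mm per year.
B's length ≈ 0.634 × 40564 = 25717.6 mm.

25717.6 mm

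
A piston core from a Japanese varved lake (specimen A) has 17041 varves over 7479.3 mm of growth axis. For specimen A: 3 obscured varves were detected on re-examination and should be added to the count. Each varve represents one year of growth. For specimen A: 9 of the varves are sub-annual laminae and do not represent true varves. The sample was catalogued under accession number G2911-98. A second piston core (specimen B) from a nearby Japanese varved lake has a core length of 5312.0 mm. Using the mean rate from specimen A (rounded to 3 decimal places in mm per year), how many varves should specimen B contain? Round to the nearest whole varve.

Specimen A: adjusted count: 17041 − 9 + 3 = 17035 varves.
A: Extension rate ≈ 7479.3 / 17035 = 0.439 mm/year.
Specimen B: 5312.0 mm / 0.439 mm per year = 12100.23 years ≈ 12100 varves.

12100 varves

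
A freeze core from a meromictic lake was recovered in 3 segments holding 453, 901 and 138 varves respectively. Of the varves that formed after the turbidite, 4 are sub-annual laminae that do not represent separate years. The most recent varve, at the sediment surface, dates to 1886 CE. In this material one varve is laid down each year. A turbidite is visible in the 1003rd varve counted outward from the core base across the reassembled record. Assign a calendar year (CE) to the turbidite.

Total varves = 453 + 901 + 138 = 1492.
1492 − 1003 = 489 varves lie beyond the turbidite toward the sediment surface.
Removing the 4 false varves leaves 489 − 4 = 485 true varves beyond the turbidite.
Counting back 485 years from 1886 CE places the turbidite in 1886 − 485 = 1401 CE.

1401 CE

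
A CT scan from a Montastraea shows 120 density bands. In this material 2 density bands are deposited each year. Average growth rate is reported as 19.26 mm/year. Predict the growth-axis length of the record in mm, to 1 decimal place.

1155.6 mm

120 density bands at 2 per year is 120 / 2 = 60 years.
Length ≈ 19.26 × 60 = 1155.6 mm.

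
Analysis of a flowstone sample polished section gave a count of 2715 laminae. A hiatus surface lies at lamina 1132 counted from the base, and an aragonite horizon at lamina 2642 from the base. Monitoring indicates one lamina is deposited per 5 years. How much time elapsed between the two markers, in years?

7550 years

2642 − 1132 = 1510 laminae lie between the two events.
Multiplying by 5 years per lamina: 1510 × 5 = 7550 years.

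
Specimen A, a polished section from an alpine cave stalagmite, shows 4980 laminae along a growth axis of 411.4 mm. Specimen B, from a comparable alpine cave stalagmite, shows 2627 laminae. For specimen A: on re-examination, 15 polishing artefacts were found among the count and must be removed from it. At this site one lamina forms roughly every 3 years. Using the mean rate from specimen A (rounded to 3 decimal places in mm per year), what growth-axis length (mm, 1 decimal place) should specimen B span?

220.7 mm

Specimen A: after corrections the count is 4980 − 15 = 4965 laminae.
Specimen A: multiplying by 3 years per lamina: 4965 × 3 = 14895 years.
A: Extension rate ≈ 411.4 / 14895 = 0.028 mm/yr.
Specimen B: at 3 years per lamina, 2627 × 3 = 7881 years. B's length ≈ 0.028 × 7881 = 220.7 mm.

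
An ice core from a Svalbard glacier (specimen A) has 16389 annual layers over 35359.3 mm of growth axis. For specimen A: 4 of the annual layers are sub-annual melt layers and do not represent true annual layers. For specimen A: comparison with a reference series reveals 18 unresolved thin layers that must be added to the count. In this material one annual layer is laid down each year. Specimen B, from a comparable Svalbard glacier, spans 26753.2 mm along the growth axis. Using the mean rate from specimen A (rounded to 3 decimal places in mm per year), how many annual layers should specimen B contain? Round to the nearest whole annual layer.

Specimen A: after corrections the count is 16389 − 4 + 18 = 16403 annual layers.
A: Mean rate = 35359.3 mm / 16403 years ≈ 2.156 mm/yr.
B spans 26753.2 / 2.156 = 12408.72 years ≈ 12409 annual layers.

12409 annual layers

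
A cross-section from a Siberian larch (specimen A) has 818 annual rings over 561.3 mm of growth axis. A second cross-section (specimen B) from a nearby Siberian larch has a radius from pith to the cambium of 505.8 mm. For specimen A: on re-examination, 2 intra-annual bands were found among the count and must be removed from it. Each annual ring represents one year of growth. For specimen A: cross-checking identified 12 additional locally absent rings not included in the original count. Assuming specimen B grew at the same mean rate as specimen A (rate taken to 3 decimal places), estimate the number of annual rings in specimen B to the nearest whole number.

Specimen A: correcting the raw count gives 818 − 2 + 12 = 828 true annual rings.
A: 561.3 mm over 828 years gives 561.3 / 828 ≈ 0.678 mm per year.
For B, 505.8 / 0.678 = 746.02 years ≈ 746 annual rings.

746 annual rings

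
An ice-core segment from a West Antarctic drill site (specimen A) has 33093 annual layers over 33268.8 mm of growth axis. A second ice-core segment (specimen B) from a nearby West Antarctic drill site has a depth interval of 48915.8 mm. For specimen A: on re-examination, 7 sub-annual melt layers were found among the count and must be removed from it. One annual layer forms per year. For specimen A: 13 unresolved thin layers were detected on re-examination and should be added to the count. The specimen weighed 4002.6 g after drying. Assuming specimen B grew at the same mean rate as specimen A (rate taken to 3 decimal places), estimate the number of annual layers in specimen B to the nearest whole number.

Specimen A: adjusted count: 33093 − 7 + 13 = 33099 annual layers.
A: Extension rate ≈ 33268.8 / 33099 = 1.005 mm per year.
Specimen B: 48915.8 mm / 1.005 mm per year = 48672.44 years ≈ 48672 annual layers.

48672 annual layers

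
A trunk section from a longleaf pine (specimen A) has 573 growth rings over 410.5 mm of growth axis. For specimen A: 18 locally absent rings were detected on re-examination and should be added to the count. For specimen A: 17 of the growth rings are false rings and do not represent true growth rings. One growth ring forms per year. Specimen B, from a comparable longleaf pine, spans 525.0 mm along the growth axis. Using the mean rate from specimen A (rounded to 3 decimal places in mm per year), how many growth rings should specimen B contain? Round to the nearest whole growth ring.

Specimen A: true growth ring count = 573 − 17 + 18 = 574.
A: Extension rate ≈ 410.5 / 574 = 0.715 mm/yr.
B spans 525.0 / 0.715 = 734.27 years ≈ 734 growth rings.

734 growth rings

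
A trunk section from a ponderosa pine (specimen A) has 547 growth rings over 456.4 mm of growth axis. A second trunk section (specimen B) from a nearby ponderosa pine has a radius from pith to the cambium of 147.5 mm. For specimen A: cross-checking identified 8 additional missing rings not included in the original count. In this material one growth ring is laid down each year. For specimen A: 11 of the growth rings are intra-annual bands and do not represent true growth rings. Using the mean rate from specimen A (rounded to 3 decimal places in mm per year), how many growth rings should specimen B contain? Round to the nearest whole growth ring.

Specimen A: true growth ring count = 547 − 11 + 8 = 544.
A: Extension rate ≈ 456.4 / 544 = 0.839 mm/year.
Specimen B: 147.5 mm / 0.839 mm per year = 175.80 years ≈ 176 growth rings.

176 growth rings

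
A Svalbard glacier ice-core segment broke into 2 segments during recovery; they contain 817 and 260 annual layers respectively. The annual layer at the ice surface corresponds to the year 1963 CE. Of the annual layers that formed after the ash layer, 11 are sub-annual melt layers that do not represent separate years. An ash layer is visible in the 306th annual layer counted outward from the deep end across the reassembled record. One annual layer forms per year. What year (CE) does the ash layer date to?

Total annual layers = 817 + 260 = 1077.
The ash layer sits at annual layer 306 from the deep end, so 1077 − 306 = 771 annual layers formed after it.
Excluding 11 false annual layers: 771 − 11 = 760.
Counting back 760 years from 1963 CE places the ash layer in 1963 − 760 = 1203 CE.

1203 CE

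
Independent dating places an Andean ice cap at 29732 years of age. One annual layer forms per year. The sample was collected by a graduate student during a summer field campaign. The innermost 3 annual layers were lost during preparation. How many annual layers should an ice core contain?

One annual layer per year gives 29732 annual layers over 29732 years.
29732 − 3 missed = 29729 annual layers expected in the prepared section.

29729 annual layers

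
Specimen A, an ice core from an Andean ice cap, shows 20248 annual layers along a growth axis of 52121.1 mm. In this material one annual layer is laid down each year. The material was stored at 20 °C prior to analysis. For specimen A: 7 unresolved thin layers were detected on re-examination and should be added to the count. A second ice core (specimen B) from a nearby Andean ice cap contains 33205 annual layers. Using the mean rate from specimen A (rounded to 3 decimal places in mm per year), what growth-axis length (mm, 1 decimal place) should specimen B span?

85436.5 mm

Specimen A: adjusted count: 20248 + 7 = 20255 annual layers.
A: Extension rate ≈ 52121.1 / 20255 = 2.573 mm/year.
B's length ≈ 2.573 × 33205 = 85436.5 mm.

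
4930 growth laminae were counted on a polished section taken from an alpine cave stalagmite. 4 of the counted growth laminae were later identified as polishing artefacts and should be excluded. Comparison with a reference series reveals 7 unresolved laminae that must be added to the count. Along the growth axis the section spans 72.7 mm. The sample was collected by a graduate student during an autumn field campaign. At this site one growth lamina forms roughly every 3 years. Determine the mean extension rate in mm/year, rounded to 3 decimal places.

0.005 mm/year

Correcting the raw count gives 4930 − 4 + 7 = 4933 true growth laminae.
Multiplying by 3 years per growth lamina: 4933 × 3 = 14799 years.
72.7 mm over 14799 years gives 72.7 / 14799 ≈ 0.005 mm/year.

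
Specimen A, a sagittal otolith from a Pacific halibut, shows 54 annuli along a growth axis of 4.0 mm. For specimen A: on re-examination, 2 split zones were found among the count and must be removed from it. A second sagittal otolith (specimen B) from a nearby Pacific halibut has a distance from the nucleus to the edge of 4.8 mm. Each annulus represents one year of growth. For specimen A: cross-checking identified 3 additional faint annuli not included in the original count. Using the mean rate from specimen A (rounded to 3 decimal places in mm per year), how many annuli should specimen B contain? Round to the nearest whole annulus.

Specimen A: correcting the raw count gives 54 − 2 + 3 = 55 true annuli.
A: Extension rate ≈ 4.0 / 55 = 0.073 mm/year.
For B, 4.8 / 0.073 = 65.75 years ≈ 66 annuli.

66 annuli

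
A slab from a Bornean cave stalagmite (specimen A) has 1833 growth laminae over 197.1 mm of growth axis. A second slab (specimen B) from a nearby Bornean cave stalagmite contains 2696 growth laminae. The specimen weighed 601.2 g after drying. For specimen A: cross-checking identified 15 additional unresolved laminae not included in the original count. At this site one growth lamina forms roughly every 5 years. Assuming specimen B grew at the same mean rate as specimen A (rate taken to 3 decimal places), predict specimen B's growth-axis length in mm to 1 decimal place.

283.1 mm

Specimen A: after corrections the count is 1833 + 15 = 1848 growth laminae.
Specimen A: at 5 years per growth lamina, 1848 × 5 = 9240 years.
A: 197.1 mm over 9240 years gives 197.1 / 9240 ≈ 0.021 mm/year.
Specimen B: 2696 growth laminae at 5 years each span 2696 × 5 = 13480 years. Length of B = 0.021 × 13480 = 283.1 mm.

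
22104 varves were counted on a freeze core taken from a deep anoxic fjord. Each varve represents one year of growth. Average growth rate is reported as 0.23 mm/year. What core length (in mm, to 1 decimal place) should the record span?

5083.9 mm

The record spans 22104 years at 0.23 mm per year.
22104 years at 0.23 mm/year gives 0.23 × 22104 = 5083.9 mm.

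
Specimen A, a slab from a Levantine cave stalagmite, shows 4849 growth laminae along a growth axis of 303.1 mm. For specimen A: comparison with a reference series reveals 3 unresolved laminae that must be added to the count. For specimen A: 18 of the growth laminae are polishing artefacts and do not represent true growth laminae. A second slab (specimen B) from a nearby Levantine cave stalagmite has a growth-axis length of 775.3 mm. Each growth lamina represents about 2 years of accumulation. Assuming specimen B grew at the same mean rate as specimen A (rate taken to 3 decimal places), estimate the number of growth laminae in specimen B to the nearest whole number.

12505 growth laminae

Specimen A: correcting the raw count gives 4849 − 18 + 3 = 4834 true growth laminae.
Specimen A: at 2 years per growth lamina, 4834 × 2 = 9668 years.
A: Extension rate ≈ 303.1 / 9668 = 0.031 mm per year.
B spans 775.3 / 0.031 = 25009.68 years; at 2 years per growth lamina that is 25009.68 / 2 ≈ 12505 growth laminae.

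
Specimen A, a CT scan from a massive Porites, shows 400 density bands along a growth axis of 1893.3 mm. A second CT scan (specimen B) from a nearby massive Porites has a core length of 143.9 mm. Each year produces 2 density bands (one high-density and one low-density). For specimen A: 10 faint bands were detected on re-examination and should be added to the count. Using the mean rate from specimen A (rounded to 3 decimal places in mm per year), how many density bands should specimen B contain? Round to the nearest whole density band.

Specimen A: true density band count = 400 + 10 = 410.
Specimen A: 410 density bands at 2 per year is 410 / 2 = 205 years.
A: Extension rate ≈ 1893.3 / 205 = 9.236 mm/yr.
B spans 143.9 / 9.236 = 15.58 years; at 2 density bands per year that is 15.58 × 2 ≈ 31 density bands.

31 density bands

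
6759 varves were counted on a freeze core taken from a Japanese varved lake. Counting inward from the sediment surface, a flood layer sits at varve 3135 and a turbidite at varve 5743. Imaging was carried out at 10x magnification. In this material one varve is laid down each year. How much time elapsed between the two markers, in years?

2608 yr

5743 − 3135 = 2608 varves lie between the two events.
That is 2608 years at one varve per year.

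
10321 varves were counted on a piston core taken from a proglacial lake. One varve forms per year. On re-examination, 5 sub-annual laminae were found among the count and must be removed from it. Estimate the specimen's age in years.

10316 yr

Adjusted count: 10321 − 5 = 10316 varves.
At one varve per year, that is 10316 years.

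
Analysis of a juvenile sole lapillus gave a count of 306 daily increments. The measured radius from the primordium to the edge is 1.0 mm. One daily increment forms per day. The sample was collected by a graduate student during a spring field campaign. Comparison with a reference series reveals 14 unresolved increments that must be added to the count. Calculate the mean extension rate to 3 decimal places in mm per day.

0.003 mm per day

True daily increment count = 306 + 14 = 320.
1.0 mm over 320 days gives 1.0 / 320 ≈ 0.003 mm per day.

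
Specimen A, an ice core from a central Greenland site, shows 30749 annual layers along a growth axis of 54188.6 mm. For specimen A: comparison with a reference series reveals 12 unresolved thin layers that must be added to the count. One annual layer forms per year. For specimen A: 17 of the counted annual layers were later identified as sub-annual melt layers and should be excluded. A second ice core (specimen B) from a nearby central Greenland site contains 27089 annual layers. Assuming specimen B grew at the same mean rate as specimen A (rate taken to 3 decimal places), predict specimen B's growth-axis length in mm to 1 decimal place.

Specimen A: correcting the raw count gives 30749 − 17 + 12 = 30744 true annual layers.
A: 54188.6 mm over 30744 years gives 54188.6 / 30744 ≈ 1.763 mm per year.
B's length ≈ 1.763 × 27089 = 47757.9 mm.

47757.9 mm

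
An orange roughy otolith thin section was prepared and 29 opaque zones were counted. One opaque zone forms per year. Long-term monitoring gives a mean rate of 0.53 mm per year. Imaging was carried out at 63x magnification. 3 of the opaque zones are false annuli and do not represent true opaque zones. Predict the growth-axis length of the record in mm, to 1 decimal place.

13.8 mm

After corrections the count is 29 − 3 = 26 opaque zones.
Length ≈ 0.53 × 26 = 13.8 mm.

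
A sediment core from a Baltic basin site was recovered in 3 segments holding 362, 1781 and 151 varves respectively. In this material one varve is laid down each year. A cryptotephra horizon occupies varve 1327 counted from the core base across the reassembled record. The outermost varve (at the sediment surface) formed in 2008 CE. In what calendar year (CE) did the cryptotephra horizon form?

1041 CE

Total varves = 362 + 1781 + 151 = 2294.
The cryptotephra horizon sits at varve 1327 from the core base, so 2294 − 1327 = 967 varves formed after it.
The varve at the sediment surface is 2008 CE, so the cryptotephra horizon dates to 2008 − 967 = 1041 CE.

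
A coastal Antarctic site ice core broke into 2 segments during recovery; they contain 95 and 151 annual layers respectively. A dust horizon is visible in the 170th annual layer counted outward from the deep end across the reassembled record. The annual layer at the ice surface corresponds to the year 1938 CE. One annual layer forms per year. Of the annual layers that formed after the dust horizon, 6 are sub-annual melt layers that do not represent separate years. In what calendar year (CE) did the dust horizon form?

1868 CE

Total annual layers = 95 + 151 = 246.
Between annual layer 170 and the ice surface there are 246 − 170 = 76 annual layers.
Excluding 6 false annual layers: 76 − 6 = 70.
1938 − 70 = 1868 CE.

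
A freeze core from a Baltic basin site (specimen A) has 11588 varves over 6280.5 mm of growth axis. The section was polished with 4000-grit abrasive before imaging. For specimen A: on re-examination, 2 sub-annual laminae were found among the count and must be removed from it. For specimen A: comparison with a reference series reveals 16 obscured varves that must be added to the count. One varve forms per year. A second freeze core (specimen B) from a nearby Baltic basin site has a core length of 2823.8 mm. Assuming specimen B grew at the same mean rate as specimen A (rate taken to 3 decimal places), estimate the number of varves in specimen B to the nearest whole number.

Specimen A: correcting the raw count gives 11588 − 2 + 16 = 11602 true varves.
A: Extension rate ≈ 6280.5 / 11602 = 0.541 mm/year.
B spans 2823.8 / 0.541 = 5219.59 years ≈ 5220 varves.

5220 varves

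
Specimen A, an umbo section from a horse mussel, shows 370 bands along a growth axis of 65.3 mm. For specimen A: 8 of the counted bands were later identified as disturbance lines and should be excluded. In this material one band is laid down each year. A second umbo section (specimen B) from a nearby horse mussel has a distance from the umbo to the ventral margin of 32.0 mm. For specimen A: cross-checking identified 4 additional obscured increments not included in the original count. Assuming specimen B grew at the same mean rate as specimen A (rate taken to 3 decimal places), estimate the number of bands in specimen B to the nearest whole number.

180 bands

Specimen A: adjusted count: 370 − 8 + 4 = 366 bands.
A: Extension rate ≈ 65.3 / 366 = 0.178 mm/yr.
B spans 32.0 / 0.178 = 179.78 years ≈ 180 bands.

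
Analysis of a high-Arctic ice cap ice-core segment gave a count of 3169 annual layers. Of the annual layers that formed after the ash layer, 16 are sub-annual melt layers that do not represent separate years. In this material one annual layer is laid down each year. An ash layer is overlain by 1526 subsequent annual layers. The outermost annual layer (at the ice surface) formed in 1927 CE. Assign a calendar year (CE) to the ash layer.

1526 annual layers formed after the ash layer.
1526 − 16 false = 1510 true annual layers after the ash layer.
1927 − 1510 = 417 CE.

417 CE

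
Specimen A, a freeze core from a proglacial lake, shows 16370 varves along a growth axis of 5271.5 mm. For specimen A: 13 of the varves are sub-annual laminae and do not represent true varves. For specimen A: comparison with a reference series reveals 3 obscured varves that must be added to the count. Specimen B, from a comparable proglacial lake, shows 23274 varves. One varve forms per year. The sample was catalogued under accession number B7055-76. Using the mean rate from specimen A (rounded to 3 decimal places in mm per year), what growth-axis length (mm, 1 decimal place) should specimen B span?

Specimen A: correcting the raw count gives 16370 − 13 + 3 = 16360 true varves.
A: 5271.5 mm over 16360 years gives 5271.5 / 16360 ≈ 0.322 mm/yr.
For B, 0.322 mm/year × 23274 years = 7494.2 mm.

7494.2 mm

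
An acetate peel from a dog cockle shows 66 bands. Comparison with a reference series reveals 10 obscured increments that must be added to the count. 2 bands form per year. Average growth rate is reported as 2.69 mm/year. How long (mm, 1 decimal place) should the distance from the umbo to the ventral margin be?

102.2 mm

Adjusted count: 66 + 10 = 76 bands.
With 2 bands per year, 76 / 2 = 38 years.
Predicted length = 2.69 mm/year × 38 years = 102.2 mm.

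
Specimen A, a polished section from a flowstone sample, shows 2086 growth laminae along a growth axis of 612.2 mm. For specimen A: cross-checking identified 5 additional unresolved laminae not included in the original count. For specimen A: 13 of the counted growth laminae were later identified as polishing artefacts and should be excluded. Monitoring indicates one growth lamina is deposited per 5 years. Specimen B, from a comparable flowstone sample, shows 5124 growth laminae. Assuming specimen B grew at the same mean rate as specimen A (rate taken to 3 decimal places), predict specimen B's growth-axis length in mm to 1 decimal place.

Specimen A: true growth lamina count = 2086 − 13 + 5 = 2078.
Specimen A: at 5 years per growth lamina, 2078 × 5 = 10390 years.
A: Extension rate ≈ 612.2 / 10390 = 0.059 mm/yr.
Specimen B: at 5 years per growth lamina, 5124 × 5 = 25620 years. B's length ≈ 0.059 × 25620 = 1511.6 mm.

1511.6 mm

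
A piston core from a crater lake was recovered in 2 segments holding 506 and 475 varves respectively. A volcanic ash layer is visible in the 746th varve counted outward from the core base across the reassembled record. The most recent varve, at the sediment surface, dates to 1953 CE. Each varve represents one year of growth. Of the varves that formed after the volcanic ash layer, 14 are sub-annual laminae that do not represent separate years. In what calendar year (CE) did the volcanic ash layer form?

1732 CE

Total varves = 506 + 475 = 981.
The volcanic ash layer sits at varve 746 from the core base, so 981 − 746 = 235 varves formed after it.
235 − 14 false = 221 true varves after the volcanic ash layer.
Counting back 221 years from 1953 CE places the volcanic ash layer in 1953 − 221 = 1732 CE.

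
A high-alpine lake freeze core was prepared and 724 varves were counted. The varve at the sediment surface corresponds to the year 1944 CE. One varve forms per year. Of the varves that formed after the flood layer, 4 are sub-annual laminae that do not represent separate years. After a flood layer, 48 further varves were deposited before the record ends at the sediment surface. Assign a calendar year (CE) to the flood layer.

There are 48 varves younger than the flood layer.
Excluding 4 false varves: 48 − 4 = 44.
1944 − 44 = 1900 CE.

1900 CE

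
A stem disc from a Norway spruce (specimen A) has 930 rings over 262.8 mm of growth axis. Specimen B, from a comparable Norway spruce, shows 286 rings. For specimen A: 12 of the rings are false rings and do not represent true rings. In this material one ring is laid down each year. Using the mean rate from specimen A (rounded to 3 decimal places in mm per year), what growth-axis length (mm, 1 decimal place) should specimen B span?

81.8 mm

Specimen A: true ring count = 930 − 12 = 918.
A: Extension rate ≈ 262.8 / 918 = 0.286 mm/year.
Length of B = 0.286 × 286 = 81.8 mm.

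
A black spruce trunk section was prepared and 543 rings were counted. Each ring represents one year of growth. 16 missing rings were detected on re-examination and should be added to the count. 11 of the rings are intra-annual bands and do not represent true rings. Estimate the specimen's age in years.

548 yr

Correcting the raw count gives 543 − 11 + 16 = 548 true rings.
At one ring per year, that is 548 years.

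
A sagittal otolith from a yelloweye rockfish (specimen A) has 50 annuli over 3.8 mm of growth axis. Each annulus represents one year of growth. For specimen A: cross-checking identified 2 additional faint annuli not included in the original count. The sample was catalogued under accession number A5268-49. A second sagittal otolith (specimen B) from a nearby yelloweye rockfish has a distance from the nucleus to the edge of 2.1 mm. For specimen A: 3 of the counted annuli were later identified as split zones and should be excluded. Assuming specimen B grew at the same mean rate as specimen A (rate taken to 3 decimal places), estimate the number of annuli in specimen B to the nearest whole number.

27 annuli

Specimen A: true annulus count = 50 − 3 + 2 = 49.
A: Mean rate = 3.8 mm / 49 years ≈ 0.078 mm/yr.
Specimen B: 2.1 mm / 0.078 mm per year = 26.92 years ≈ 27 annuli.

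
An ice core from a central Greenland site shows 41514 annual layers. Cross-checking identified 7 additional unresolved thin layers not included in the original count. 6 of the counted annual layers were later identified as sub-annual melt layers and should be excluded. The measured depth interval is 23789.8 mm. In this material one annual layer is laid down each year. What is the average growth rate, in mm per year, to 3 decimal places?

0.573 mm per year

After corrections the count is 41514 − 6 + 7 = 41515 annual layers.
Mean rate = 23789.8 mm / 41515 years ≈ 0.573 mm per year.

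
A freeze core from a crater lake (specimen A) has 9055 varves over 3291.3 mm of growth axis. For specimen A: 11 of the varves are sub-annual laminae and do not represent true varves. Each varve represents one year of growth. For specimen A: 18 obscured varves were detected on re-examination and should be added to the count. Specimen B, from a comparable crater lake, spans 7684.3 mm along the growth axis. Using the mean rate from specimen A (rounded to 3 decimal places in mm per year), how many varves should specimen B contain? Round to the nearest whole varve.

Specimen A: after corrections the count is 9055 − 11 + 18 = 9062 varves.
A: Extension rate ≈ 3291.3 / 9062 = 0.363 mm/yr.
For B, 7684.3 / 0.363 = 21168.87 years ≈ 21169 varves.

21169 varves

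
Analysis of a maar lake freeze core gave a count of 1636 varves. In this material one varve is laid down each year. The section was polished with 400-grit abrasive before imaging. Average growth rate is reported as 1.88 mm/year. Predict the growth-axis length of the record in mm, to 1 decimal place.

1636 years of growth are recorded.
1636 years at 1.88 mm/year gives 1.88 × 1636 = 3075.7 mm.

3075.7 mm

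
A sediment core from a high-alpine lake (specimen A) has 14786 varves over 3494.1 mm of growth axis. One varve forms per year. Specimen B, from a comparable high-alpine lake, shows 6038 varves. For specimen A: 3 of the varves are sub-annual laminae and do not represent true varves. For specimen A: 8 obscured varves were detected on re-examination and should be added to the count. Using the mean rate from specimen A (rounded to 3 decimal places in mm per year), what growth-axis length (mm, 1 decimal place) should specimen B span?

Specimen A: adjusted count: 14786 − 3 + 8 = 14791 varves.
A: Mean rate = 3494.1 mm / 14791 years ≈ 0.236 mm/yr.
For B, 0.236 mm/year × 6038 years = 1425.0 mm.

1425.0 mm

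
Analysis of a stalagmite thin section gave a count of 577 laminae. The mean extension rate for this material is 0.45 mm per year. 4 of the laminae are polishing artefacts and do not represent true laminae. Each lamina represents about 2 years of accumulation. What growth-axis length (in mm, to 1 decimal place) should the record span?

515.7 mm

After corrections the count is 577 − 4 = 573 laminae.
Multiplying by 2 years per lamina: 573 × 2 = 1146 years.
Predicted length = 0.45 mm/year × 1146 years = 515.7 mm.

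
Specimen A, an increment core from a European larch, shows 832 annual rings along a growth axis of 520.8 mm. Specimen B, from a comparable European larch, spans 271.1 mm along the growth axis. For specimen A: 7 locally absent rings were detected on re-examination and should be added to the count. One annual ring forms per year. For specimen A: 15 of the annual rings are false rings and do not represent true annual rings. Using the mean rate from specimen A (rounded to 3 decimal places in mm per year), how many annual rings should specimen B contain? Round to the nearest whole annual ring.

429 annual rings

Specimen A: correcting the raw count gives 832 − 15 + 7 = 824 true annual rings.
A: Extension rate ≈ 520.8 / 824 = 0.632 mm/yr.
For B, 271.1 / 0.632 = 428.96 years ≈ 429 annual rings.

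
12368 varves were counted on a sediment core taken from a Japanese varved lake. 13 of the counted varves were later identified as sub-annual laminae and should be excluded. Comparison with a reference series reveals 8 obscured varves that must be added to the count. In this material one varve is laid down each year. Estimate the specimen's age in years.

12363 years

Adjusted count: 12368 − 13 + 8 = 12363 varves.
At one varve per year, that is 12363 years.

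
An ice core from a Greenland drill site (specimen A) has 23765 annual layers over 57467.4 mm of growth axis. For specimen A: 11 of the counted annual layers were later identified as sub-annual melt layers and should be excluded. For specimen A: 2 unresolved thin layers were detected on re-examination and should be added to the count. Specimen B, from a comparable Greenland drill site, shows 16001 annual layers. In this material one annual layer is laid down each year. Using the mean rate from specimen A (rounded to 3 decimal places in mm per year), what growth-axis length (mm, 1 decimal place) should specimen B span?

Specimen A: adjusted count: 23765 − 11 + 2 = 23756 annual layers.
A: Extension rate ≈ 57467.4 / 23756 = 2.419 mm/year.
B's length ≈ 2.419 × 16001 = 38706.4 mm.

38706.4 mm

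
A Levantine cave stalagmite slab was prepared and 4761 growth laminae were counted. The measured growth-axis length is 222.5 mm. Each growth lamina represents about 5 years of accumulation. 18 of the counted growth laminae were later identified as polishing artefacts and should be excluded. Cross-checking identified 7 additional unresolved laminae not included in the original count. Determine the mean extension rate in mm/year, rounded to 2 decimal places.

True growth lamina count = 4761 − 18 + 7 = 4750.
Multiplying by 5 years per growth lamina: 4750 × 5 = 23750 years.
222.5 mm over 23750 years gives 222.5 / 23750 ≈ 0.01 mm/year.

0.01 mm/year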